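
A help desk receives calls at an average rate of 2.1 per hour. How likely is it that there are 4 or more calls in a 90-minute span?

Over the interval, μ = 2.1 × 1.5 = 3.15 (a 90-minute span = 1.5 hours).
P(N ≥ 4) = 1 − P(N ≤ 3) = 1 − Σ_{j=0}^{3} e^(−μ) μ^j/j! ≈ 0.3863.

0.3863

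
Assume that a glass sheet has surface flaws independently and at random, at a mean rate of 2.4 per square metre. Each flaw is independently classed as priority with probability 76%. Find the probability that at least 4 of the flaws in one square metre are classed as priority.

0.1126

Thinning: the flaws that are classed as priority themselves form a Poisson process with rate 0.76 × 2.4 = 1.824 per square metre.
So μ = 1.824.
P(N ≥ 4) = 1 − P(N ≤ 3) ≈ 0.1126.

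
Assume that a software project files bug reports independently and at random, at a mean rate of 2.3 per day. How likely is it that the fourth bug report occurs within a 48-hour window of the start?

0.6743

Over the interval, μ = 2.3 × 2 = 4.6 (a 48-hour window = 2 days).
The fourth arrival falls in the interval iff at least 4 events occur there: P(S_4 ≤ t) = P(N ≥ 4) = 1 − P(N ≤ 3) ≈ 0.6743.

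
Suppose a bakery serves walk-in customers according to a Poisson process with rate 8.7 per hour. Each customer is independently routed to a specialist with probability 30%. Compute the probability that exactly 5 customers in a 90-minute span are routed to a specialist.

0.1528

Thinning: the customers that are routed to a specialist themselves form a Poisson process with rate 0.3 × 8.7 = 2.61 per hour.
Over the interval, μ = 2.61 × 1.5 = 3.915 (a 90-minute span = 1.5 hours).
P(N = 5) = e^(−3.915) · 3.915^5/5! ≈ 0.1528.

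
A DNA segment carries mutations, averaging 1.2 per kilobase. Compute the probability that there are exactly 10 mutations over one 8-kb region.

0.1241

Over the interval, μ = 1.2 × 8 = 9.6 (an 8-kb region = 8 kilobases).
P(N = 10) = e^(−μ) μ^10/10! = e^(−9.6) · 9.6^10/3628800 ≈ 0.1241.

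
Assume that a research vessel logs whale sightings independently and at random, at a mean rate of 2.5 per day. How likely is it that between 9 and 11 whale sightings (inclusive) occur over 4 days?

0.3640

Over the interval, μ = 2.5 × 4 = 10 (4 days).
P(9 ≤ N ≤ 11) = Σ_{j=9}^{11} e^(−10) · 10^j/j! ≈ 0.3640.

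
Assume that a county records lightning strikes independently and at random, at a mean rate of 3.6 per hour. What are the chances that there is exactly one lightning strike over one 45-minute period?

0.1815

Over the interval, μ = 3.6 × 0.75 = 2.7 (a 45-minute period = 0.75 hours).
P(N = 1) = e^(−μ) μ^1/1! = e^(−2.7) · 2.7^1/1 ≈ 0.1815.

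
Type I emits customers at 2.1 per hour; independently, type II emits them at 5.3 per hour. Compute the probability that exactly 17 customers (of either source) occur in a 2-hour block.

0.0824

Independent Poisson processes superpose: combined rate λ = 2.1 + 5.3 = 7.4 per hour.
Over the interval, μ = 7.4 × 2 = 14.8 (a 2-hour block = 2 hours).
P(N = 17) = e^(−14.8) · 14.8^17/17! ≈ 0.0824.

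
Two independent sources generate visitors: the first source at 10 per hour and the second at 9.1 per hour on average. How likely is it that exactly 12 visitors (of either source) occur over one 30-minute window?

0.0855

Independent Poisson processes superpose: combined rate λ = 10 + 9.1 = 19.1 per hour.
Over the interval, μ = 19.1 × 0.5 = 9.55 (a 30-minute window = 0.5 hours).
P(N = 12) = e^(−9.55) · 9.55^12/12! ≈ 0.0855.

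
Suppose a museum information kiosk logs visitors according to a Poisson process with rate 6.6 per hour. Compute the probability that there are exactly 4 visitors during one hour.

0.1076

With mean μ = 6.6 per hour,
P(N = 4) = e^(−μ) μ^4/4! = e^(−6.6) · 6.6^4/24 ≈ 0.1076.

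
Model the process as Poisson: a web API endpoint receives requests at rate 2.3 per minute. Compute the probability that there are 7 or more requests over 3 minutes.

Over the interval, μ = 2.3 × 3 = 6.9 (3 minutes).
P(N ≥ 7) = 1 − P(N ≤ 6) = 1 − Σ_{j=0}^{6} e^(−μ) μ^j/j! ≈ 0.5353.

0.5353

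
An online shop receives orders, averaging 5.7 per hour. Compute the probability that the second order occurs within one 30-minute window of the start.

Over the interval, μ = 5.7 × 0.5 = 2.85 (a 30-minute window = 0.5 hours).
The second arrival falls in the interval iff at least 2 events occur there: P(S_2 ≤ t) = P(N ≥ 2) = 1 − P(N ≤ 1) ≈ 0.7773.

0.7773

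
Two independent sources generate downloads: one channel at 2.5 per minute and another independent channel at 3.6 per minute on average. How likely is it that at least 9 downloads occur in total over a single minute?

0.1633

Independent Poisson processes superpose: combined rate λ = 2.5 + 3.6 = 6.1 per minute.
So μ = 6.1.
P(N ≥ 9) = 1 − P(N ≤ 8) ≈ 0.1633.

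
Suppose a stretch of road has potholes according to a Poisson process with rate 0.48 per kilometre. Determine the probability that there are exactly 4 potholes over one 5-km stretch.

Over the interval, μ = 0.48 × 5 = 2.4 (a 5-km stretch = 5 kilometres).
P(N = 4) = e^(−μ) μ^4/4! = e^(−2.4) · 2.4^4/24 ≈ 0.1254.

0.1254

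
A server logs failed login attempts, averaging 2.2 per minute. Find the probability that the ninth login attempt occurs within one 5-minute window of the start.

Over the interval, μ = 2.2 × 5 = 11 (a 5-minute window = 5 minutes).
The ninth arrival falls in the interval iff at least 9 events occur there: P(S_9 ≤ t) = P(N ≥ 9) = 1 − P(N ≤ 8) ≈ 0.7680.

0.7680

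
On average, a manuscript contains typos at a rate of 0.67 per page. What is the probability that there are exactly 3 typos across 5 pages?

0.2198

Over the interval, μ = 0.67 × 5 = 3.35 (5 pages).
P(N = 3) = e^(−μ) μ^3/3! = e^(−3.35) · 3.35^3/6 ≈ 0.2198.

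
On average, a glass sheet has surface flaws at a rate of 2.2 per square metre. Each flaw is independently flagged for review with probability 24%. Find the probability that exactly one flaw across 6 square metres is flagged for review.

0.1333

Thinning: the flaws that are flagged for review themselves form a Poisson process with rate 0.24 × 2.2 = 0.528 per square metre.
Over the interval, μ = 0.528 × 6 = 3.168 (6 square metres).
P(N = 1) = e^(−3.168) · 3.168^1/1! ≈ 0.1333.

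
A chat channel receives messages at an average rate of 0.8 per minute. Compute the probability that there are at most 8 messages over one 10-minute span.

0.5925

Over the interval, μ = 0.8 × 10 = 8 (a 10-minute span = 10 minutes).
P(N ≤ 8) = Σ_{j=0}^{8} e^(−μ) μ^j/j! ≈ 0.5925.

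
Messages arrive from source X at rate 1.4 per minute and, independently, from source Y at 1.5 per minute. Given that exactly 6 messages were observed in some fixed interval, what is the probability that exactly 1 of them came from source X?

Given the total, each event is independently from source X with probability p = λ_X/(λ_X+λ_Y) = 1.4/2.9 ≈ 0.4828.
So K ~ Binomial(6, 1.4/2.9): P(K = 1) = C(6,1) · (1.4/2.9)^1 · (1.5/2.9)^5 ≈ 0.1072.

0.1072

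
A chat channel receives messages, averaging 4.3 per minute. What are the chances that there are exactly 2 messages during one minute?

With mean μ = 4.3 per minute,
P(N = 2) = e^(−μ) μ^2/2! = e^(−4.3) · 4.3^2/2 ≈ 0.1254.

0.1254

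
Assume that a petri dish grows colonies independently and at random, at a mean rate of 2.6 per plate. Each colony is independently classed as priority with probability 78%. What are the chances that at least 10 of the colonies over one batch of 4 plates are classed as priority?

Thinning: the colonies that are classed as priority themselves form a Poisson process with rate 0.78 × 2.6 = 2.028 per plate.
Over the interval, μ = 2.028 × 4 = 8.112 (a batch of 4 plates = 4 plates).
P(N ≥ 10) = 1 − P(N ≤ 9) ≈ 0.2974.

0.2974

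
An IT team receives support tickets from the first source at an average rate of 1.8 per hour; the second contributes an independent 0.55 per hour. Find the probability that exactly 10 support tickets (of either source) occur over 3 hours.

0.0725

Independent Poisson processes superpose: combined rate λ = 1.8 + 0.55 = 2.35 per hour.
Over the interval, μ = 2.35 × 3 = 7.05 (3 hours).
P(N = 10) = e^(−7.05) · 7.05^10/10! ≈ 0.0725.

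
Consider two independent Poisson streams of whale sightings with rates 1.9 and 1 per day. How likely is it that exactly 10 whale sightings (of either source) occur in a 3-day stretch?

0.1140

Independent Poisson processes superpose: combined rate λ = 1.9 + 1 = 2.9 per day.
Over the interval, μ = 2.9 × 3 = 8.7 (a 3-day stretch = 3 days).
P(N = 10) = e^(−8.7) · 8.7^10/10! ≈ 0.1140.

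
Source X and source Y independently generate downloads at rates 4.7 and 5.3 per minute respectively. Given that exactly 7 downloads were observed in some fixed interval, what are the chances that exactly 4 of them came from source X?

0.2543

Given the total, each event is independently from source X with probability p = λ_X/(λ_X+λ_Y) = 4.7/10 = 0.4700.
So K ~ Binomial(7, 4.7/10): P(K = 4) = C(7,4) · (4.7/10)^4 · (5.3/10)^3 ≈ 0.2543.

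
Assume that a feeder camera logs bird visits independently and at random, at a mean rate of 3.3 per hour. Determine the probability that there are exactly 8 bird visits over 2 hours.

Over the interval, μ = 3.3 × 2 = 6.6 (2 hours).
P(N = 8) = e^(−μ) μ^8/8! = e^(−6.6) · 6.6^8/40320 ≈ 0.1215.

0.1215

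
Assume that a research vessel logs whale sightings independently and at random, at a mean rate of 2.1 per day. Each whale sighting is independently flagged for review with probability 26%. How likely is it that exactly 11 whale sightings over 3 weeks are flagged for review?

0.1182

Thinning: the whale sightings that are flagged for review themselves form a Poisson process with rate 0.26 × 2.1 = 0.546 per day.
Over the interval, μ = 0.546 × 21 = 11.466 (3 weeks = 21 days).
P(N = 11) = e^(−11.466) · 11.466^11/11! ≈ 0.1182.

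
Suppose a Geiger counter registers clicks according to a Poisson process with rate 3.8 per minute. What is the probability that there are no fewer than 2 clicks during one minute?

With mean μ = 3.8 per minute,
P(N ≥ 2) = 1 − P(N ≤ 1) = 1 − Σ_{j=0}^{1} e^(−μ) μ^j/j! ≈ 0.8926.

0.8926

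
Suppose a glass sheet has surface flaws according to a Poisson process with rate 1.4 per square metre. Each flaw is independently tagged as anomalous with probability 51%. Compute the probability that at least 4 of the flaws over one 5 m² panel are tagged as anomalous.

0.4784

Thinning: the flaws that are tagged as anomalous themselves form a Poisson process with rate 0.51 × 1.4 = 0.714 per square metre.
Over the interval, μ = 0.714 × 5 = 3.57 (a 5 m² panel = 5 square metres).
P(N ≥ 4) = 1 − P(N ≤ 3) ≈ 0.4784.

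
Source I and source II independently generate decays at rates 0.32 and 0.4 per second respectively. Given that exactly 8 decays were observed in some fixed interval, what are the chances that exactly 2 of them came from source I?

Given the total, each event is independently from source I with probability p = λ_I/(λ_I+λ_II) = 0.32/0.72 ≈ 0.4444.
So K ~ Binomial(8, 0.32/0.72): P(K = 2) = C(8,2) · (0.32/0.72)^2 · (0.4/0.72)^6 ≈ 0.1626.

0.1626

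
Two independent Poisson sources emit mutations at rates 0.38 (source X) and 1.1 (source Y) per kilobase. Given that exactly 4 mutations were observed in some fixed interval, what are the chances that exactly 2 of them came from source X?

0.2185

Given the total, each event is independently from source X with probability p = λ_X/(λ_X+λ_Y) = 0.38/1.48 ≈ 0.2568.
So K ~ Binomial(4, 0.38/1.48): P(K = 2) = C(4,2) · (0.38/1.48)^2 · (1.1/1.48)^2 ≈ 0.2185.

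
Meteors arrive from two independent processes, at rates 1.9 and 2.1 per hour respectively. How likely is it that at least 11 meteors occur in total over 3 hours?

0.6528

Independent Poisson processes superpose: combined rate λ = 1.9 + 2.1 = 4 per hour.
Over the interval, μ = 4 × 3 = 12 (3 hours).
P(N ≥ 11) = 1 − P(N ≤ 10) ≈ 0.6528.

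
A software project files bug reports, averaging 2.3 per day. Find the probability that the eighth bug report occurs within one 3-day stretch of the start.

Over the interval, μ = 2.3 × 3 = 6.9 (a 3-day stretch = 3 days).
The eighth arrival falls in the interval iff at least 8 events occur there: P(S_8 ≤ t) = P(N ≥ 8) = 1 − P(N ≤ 7) ≈ 0.3864.

0.3864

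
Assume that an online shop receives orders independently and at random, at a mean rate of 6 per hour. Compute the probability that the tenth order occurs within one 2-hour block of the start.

0.7576

Over the interval, μ = 6 × 2 = 12 (a 2-hour block = 2 hours).
The tenth arrival falls in the interval iff at least 10 events occur there: P(S_10 ≤ t) = P(N ≥ 10) = 1 − P(N ≤ 9) ≈ 0.7576.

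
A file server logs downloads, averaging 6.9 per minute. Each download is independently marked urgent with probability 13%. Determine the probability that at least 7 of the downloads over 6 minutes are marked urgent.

0.2955

Thinning: the downloads that are marked urgent themselves form a Poisson process with rate 0.13 × 6.9 = 0.897 per minute.
Over the interval, μ = 0.897 × 6 = 5.382 (6 minutes).
P(N ≥ 7) = 1 − P(N ≤ 6) ≈ 0.2955.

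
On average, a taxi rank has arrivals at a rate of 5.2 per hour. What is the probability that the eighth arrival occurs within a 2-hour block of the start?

0.8137

Over the interval, μ = 5.2 × 2 = 10.4 (a 2-hour block = 2 hours).
The eighth arrival falls in the interval iff at least 8 events occur there: P(S_8 ≤ t) = P(N ≥ 8) = 1 − P(N ≤ 7) ≈ 0.8137.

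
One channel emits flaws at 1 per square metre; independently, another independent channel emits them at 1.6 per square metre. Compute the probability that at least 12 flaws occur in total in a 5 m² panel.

Independent Poisson processes superpose: combined rate λ = 1 + 1.6 = 2.6 per square metre.
Over the interval, μ = 2.6 × 5 = 13 (a 5 m² panel = 5 square metres).
P(N ≥ 12) = 1 − P(N ≤ 11) ≈ 0.6468.

0.6468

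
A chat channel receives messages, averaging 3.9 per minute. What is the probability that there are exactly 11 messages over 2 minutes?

Over the interval, μ = 3.9 × 2 = 7.8 (2 minutes).
P(N = 11) = e^(−μ) μ^11/11! = e^(−7.8) · 7.8^11/39916800 ≈ 0.0667.

0.0667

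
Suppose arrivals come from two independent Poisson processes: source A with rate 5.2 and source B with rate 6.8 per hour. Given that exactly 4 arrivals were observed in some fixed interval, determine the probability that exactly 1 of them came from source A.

Given the total, each event is independently from source A with probability p = λ_A/(λ_A+λ_B) = 5.2/12 ≈ 0.4333.
So K ~ Binomial(4, 5.2/12): P(K = 1) = C(4,1) · (5.2/12)^1 · (6.8/12)^3 ≈ 0.3154.

0.3154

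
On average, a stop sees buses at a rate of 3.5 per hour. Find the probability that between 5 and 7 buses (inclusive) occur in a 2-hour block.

Over the interval, μ = 3.5 × 2 = 7 (a 2-hour block = 2 hours).
P(5 ≤ N ≤ 7) = Σ_{j=5}^{7} e^(−7) · 7^j/j! ≈ 0.4257.

0.4257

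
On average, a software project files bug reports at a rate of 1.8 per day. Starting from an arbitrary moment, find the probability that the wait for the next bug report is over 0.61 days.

0.3335

The wait for the next event is exponential with rate λ = 1.8 per day.
P(T > 0.61) = e^(−λt) = e^(−1.8 × 0.61) = e^(−1.098) ≈ 0.3335.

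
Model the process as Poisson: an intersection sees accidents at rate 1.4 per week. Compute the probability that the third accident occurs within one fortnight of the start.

0.5305

Over the interval, μ = 1.4 × 2 = 2.8 (a fortnight = 2 weeks).
The third arrival falls in the interval iff at least 3 events occur there: P(S_3 ≤ t) = P(N ≥ 3) = 1 − P(N ≤ 2) ≈ 0.5305.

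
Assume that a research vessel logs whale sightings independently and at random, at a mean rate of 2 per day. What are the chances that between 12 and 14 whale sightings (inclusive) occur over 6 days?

0.3104

Over the interval, μ = 2 × 6 = 12 (6 days).
P(12 ≤ N ≤ 14) = Σ_{j=12}^{14} e^(−12) · 12^j/j! ≈ 0.3104.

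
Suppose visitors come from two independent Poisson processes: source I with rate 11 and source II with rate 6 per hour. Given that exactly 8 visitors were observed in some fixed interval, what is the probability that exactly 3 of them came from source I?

0.0831

Given the total, each event is independently from source I with probability p = λ_I/(λ_I+λ_II) = 11/17 ≈ 0.6471.
So K ~ Binomial(8, 11/17): P(K = 3) = C(8,3) · (11/17)^3 · (6/17)^5 ≈ 0.0831.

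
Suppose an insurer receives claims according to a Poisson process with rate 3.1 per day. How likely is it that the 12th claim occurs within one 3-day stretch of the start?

Over the interval, μ = 3.1 × 3 = 9.3 (a 3-day stretch = 3 days).
The 12th arrival falls in the interval iff at least 12 events occur there: P(S_12 ≤ t) = P(N ≥ 12) = 1 − P(N ≤ 11) ≈ 0.2270.

0.2270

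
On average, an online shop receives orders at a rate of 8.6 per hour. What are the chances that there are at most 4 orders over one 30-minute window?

Over the interval, μ = 8.6 × 0.5 = 4.3 (a 30-minute window = 0.5 hours).
P(N ≤ 4) = Σ_{j=0}^{4} e^(−μ) μ^j/j! ≈ 0.5704.

0.5704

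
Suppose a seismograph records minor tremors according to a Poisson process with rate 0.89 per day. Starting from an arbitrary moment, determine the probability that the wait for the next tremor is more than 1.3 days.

0.3144

The wait for the next event is exponential with rate λ = 0.89 per day.
P(T > 1.3) = e^(−λt) = e^(−0.89 × 1.3) = e^(−1.157) ≈ 0.3144.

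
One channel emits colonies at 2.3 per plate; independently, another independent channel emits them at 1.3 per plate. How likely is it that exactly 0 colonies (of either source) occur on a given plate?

0.0273

Independent Poisson processes superpose: combined rate λ = 2.3 + 1.3 = 3.6 per plate.
So μ = 3.6.
P(N = 0) = e^(−3.6) · 3.6^0/0! ≈ 0.0273.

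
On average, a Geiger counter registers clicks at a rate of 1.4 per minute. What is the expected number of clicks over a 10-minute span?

E[N] = λt = 1.4 × 10 = 14 (a 10-minute span = 10 minutes).

14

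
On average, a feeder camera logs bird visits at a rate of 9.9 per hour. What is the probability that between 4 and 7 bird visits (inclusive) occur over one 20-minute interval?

0.3999

Over the interval, μ = 9.9 × 1/3 = 3.3 (a 20-minute interval = 1/3 hours).
P(4 ≤ N ≤ 7) = Σ_{j=4}^{7} e^(−3.3) · 3.3^j/j! ≈ 0.3999.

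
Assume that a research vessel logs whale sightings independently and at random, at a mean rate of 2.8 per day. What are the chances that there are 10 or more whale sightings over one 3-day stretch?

Over the interval, μ = 2.8 × 3 = 8.4 (a 3-day stretch = 3 days).
P(N ≥ 10) = 1 − P(N ≤ 9) = 1 − Σ_{j=0}^{9} e^(−μ) μ^j/j! ≈ 0.3341.

0.3341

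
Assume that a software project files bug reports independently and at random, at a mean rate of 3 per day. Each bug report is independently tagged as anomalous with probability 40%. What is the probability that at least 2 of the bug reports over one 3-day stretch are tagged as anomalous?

0.8743

Thinning: the bug reports that are tagged as anomalous themselves form a Poisson process with rate 0.4 × 3 = 1.2 per day.
Over the interval, μ = 1.2 × 3 = 3.6 (a 3-day stretch = 3 days).
P(N ≥ 2) = 1 − P(N ≤ 1) ≈ 0.8743.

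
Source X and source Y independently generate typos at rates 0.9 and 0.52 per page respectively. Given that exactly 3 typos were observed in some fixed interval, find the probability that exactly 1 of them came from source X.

Given the total, each event is independently from source X with probability p = λ_X/(λ_X+λ_Y) = 0.9/1.42 ≈ 0.6338.
So K ~ Binomial(3, 0.9/1.42): P(K = 1) = C(3,1) · (0.9/1.42)^1 · (0.52/1.42)^2 ≈ 0.2550.

0.2550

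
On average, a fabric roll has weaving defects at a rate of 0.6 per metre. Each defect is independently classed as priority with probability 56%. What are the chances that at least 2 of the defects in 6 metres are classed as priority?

0.5983

Thinning: the defects that are classed as priority themselves form a Poisson process with rate 0.56 × 0.6 = 0.336 per metre.
Over the interval, μ = 0.336 × 6 = 2.016 (6 metres).
P(N ≥ 2) = 1 − P(N ≤ 1) ≈ 0.5983.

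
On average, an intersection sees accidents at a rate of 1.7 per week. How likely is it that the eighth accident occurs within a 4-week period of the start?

0.3715

Over the interval, μ = 1.7 × 4 = 6.8 (a 4-week period = 4 weeks).
The eighth arrival falls in the interval iff at least 8 events occur there: P(S_8 ≤ t) = P(N ≥ 8) = 1 − P(N ≤ 7) ≈ 0.3715.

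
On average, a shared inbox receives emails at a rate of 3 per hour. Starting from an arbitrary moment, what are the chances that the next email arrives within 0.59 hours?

Inter-arrival times are exponential with rate λ = 3 per hour.
P(T ≤ 0.59) = 1 − e^(−λt) = 1 − e^(−3 × 0.59) = 1 − e^(−1.77) ≈ 0.8297.

0.8297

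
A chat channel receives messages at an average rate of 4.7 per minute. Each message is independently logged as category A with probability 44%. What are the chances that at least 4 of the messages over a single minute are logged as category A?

Thinning: the messages that are logged as category A themselves form a Poisson process with rate 0.44 × 4.7 = 2.068 per minute.
So μ = 2.068.
P(N ≥ 4) = 1 − P(N ≤ 3) ≈ 0.1554.

0.1554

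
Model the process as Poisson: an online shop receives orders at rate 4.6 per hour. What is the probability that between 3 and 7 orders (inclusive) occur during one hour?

0.7423

With mean μ = 4.6 per hour,
P(3 ≤ N ≤ 7) = Σ_{j=3}^{7} e^(−4.6) · 4.6^j/j! ≈ 0.7423.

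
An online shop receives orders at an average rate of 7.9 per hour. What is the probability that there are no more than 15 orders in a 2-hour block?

0.4867

Over the interval, μ = 7.9 × 2 = 15.8 (a 2-hour block = 2 hours).
P(N ≤ 15) = Σ_{j=0}^{15} e^(−μ) μ^j/j! ≈ 0.4867.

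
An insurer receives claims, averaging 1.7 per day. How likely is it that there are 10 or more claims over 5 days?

0.3470

Over the interval, μ = 1.7 × 5 = 8.5 (5 days).
P(N ≥ 10) = 1 − P(N ≤ 9) = 1 − Σ_{j=0}^{9} e^(−μ) μ^j/j! ≈ 0.3470.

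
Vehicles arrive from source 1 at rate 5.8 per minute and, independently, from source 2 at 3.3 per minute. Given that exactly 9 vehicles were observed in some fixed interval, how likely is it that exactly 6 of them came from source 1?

0.2685

Given the total, each event is independently from source 1 with probability p = λ_1/(λ_1+λ_2) = 5.8/9.1 ≈ 0.6374.
So K ~ Binomial(9, 5.8/9.1): P(K = 6) = C(9,6) · (5.8/9.1)^6 · (3.3/9.1)^3 ≈ 0.2685.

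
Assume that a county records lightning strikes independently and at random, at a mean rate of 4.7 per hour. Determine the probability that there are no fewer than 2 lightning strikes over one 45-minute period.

0.8667

Over the interval, μ = 4.7 × 0.75 = 3.525 (a 45-minute period = 0.75 hours).
P(N ≥ 2) = 1 − P(N ≤ 1) = 1 − Σ_{j=0}^{1} e^(−μ) μ^j/j! ≈ 0.8667.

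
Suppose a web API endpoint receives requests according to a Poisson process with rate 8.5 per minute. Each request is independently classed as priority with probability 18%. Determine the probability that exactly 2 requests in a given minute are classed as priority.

0.2534

Thinning: the requests that are classed as priority themselves form a Poisson process with rate 0.18 × 8.5 = 1.53 per minute.
So μ = 1.53.
P(N = 2) = e^(−1.53) · 1.53^2/2! ≈ 0.2534.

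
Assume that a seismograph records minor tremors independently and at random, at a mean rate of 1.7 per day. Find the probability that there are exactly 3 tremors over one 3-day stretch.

Over the interval, μ = 1.7 × 3 = 5.1 (a 3-day stretch = 3 days).
P(N = 3) = e^(−μ) μ^3/3! = e^(−5.1) · 5.1^3/6 ≈ 0.1348.

0.1348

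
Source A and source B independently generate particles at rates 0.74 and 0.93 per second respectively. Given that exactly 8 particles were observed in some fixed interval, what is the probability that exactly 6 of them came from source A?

Given the total, each event is independently from source A with probability p = λ_A/(λ_A+λ_B) = 0.74/1.67 ≈ 0.4431.
So K ~ Binomial(8, 0.74/1.67): P(K = 6) = C(8,6) · (0.74/1.67)^6 · (0.93/1.67)^2 ≈ 0.0657.

0.0657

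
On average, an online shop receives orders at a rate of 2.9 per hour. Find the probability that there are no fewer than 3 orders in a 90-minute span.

0.8088

Over the interval, μ = 2.9 × 1.5 = 4.35 (a 90-minute span = 1.5 hours).
P(N ≥ 3) = 1 − P(N ≤ 2) = 1 − Σ_{j=0}^{2} e^(−μ) μ^j/j! ≈ 0.8088.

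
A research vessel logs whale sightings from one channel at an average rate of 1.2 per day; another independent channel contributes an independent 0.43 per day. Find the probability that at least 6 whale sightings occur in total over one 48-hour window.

0.1124

Independent Poisson processes superpose: combined rate λ = 1.2 + 0.43 = 1.63 per day.
Over the interval, μ = 1.63 × 2 = 3.26 (a 48-hour window = 2 days).
P(N ≥ 6) = 1 − P(N ≤ 5) ≈ 0.1124.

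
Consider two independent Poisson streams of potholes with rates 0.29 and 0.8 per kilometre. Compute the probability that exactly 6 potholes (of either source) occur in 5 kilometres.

Independent Poisson processes superpose: combined rate λ = 0.29 + 0.8 = 1.09 per kilometre.
Over the interval, μ = 1.09 × 5 = 5.45 (5 kilometres).
P(N = 6) = e^(−5.45) · 5.45^6/6! ≈ 0.1564.

0.1564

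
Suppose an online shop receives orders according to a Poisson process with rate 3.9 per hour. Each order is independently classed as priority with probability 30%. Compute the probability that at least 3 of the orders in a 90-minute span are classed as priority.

0.2574

Thinning: the orders that are classed as priority themselves form a Poisson process with rate 0.3 × 3.9 = 1.17 per hour.
Over the interval, μ = 1.17 × 1.5 = 1.755 (a 90-minute span = 1.5 hours).
P(N ≥ 3) = 1 − P(N ≤ 2) ≈ 0.2574.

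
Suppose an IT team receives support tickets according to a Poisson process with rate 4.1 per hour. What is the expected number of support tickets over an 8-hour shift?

32.8

E[N] = λt = 4.1 × 8 = 32.8 (an 8-hour shift = 8 hours).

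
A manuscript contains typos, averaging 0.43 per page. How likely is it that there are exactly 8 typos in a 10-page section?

0.0393

Over the interval, μ = 0.43 × 10 = 4.3 (a 10-page section = 10 pages).
P(N = 8) = e^(−μ) μ^8/8! = e^(−4.3) · 4.3^8/40320 ≈ 0.0393.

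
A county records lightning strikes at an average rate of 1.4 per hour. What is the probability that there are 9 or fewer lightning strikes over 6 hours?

Over the interval, μ = 1.4 × 6 = 8.4 (6 hours).
P(N ≤ 9) = Σ_{j=0}^{9} e^(−μ) μ^j/j! ≈ 0.6659.

0.6659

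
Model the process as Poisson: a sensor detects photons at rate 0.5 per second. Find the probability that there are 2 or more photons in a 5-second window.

Over the interval, μ = 0.5 × 5 = 2.5 (a 5-second window = 5 seconds).
P(N ≥ 2) = 1 − P(N ≤ 1) = 1 − Σ_{j=0}^{1} e^(−μ) μ^j/j! ≈ 0.7127.

0.7127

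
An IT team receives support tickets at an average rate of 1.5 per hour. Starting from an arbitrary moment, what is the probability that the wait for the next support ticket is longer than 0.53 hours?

0.4516

The wait for the next event is exponential with rate λ = 1.5 per hour.
P(T > 0.53) = e^(−λt) = e^(−1.5 × 0.53) = e^(−0.795) ≈ 0.4516.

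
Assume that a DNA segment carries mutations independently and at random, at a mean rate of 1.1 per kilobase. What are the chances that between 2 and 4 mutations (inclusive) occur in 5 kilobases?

Over the interval, μ = 1.1 × 5 = 5.5 (5 kilobases).
P(2 ≤ N ≤ 4) = Σ_{j=2}^{4} e^(−5.5) · 5.5^j/j! ≈ 0.3310.

0.3310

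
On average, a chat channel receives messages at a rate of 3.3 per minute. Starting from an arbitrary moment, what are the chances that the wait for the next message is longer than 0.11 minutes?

The wait for the next event is exponential with rate λ = 3.3 per minute.
P(T > 0.11) = e^(−λt) = e^(−3.3 × 0.11) = e^(−0.363) ≈ 0.6956.

0.6956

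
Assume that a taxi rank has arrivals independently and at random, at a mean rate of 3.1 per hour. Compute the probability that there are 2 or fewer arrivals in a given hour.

With mean μ = 3.1 per hour,
P(N ≤ 2) = Σ_{j=0}^{2} e^(−μ) μ^j/j! ≈ 0.4012.

0.4012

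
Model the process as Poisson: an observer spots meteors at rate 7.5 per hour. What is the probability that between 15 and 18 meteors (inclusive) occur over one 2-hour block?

0.3538

Over the interval, μ = 7.5 × 2 = 15 (a 2-hour block = 2 hours).
P(15 ≤ N ≤ 18) = Σ_{j=15}^{18} e^(−15) · 15^j/j! ≈ 0.3538.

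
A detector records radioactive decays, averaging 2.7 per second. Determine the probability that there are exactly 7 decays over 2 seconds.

Over the interval, μ = 2.7 × 2 = 5.4 (2 seconds).
P(N = 7) = e^(−μ) μ^7/7! = e^(−5.4) · 5.4^7/5040 ≈ 0.1200.

0.1200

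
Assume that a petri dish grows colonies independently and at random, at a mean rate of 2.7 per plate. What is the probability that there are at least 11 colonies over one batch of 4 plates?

0.5160

Over the interval, μ = 2.7 × 4 = 10.8 (a batch of 4 plates = 4 plates).
P(N ≥ 11) = 1 − P(N ≤ 10) = 1 − Σ_{j=0}^{10} e^(−μ) μ^j/j! ≈ 0.5160.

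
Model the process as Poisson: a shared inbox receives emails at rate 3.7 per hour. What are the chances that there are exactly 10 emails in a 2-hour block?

Over the interval, μ = 3.7 × 2 = 7.4 (a 2-hour block = 2 hours).
P(N = 10) = e^(−μ) μ^10/10! = e^(−7.4) · 7.4^10/3628800 ≈ 0.0829.

0.0829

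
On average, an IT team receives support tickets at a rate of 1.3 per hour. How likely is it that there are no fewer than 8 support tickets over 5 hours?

0.3272

Over the interval, μ = 1.3 × 5 = 6.5 (5 hours).
P(N ≥ 8) = 1 − P(N ≤ 7) = 1 − Σ_{j=0}^{7} e^(−μ) μ^j/j! ≈ 0.3272.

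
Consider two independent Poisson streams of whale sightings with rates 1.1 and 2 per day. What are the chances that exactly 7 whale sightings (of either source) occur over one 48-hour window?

Independent Poisson processes superpose: combined rate λ = 1.1 + 2 = 3.1 per day.
Over the interval, μ = 3.1 × 2 = 6.2 (a 48-hour window = 2 days).
P(N = 7) = e^(−6.2) · 6.2^7/7! ≈ 0.1418.

0.1418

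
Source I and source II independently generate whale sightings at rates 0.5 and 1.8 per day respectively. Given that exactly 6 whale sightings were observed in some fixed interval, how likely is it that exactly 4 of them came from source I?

0.0205

Given the total, each event is independently from source I with probability p = λ_I/(λ_I+λ_II) = 0.5/2.3 ≈ 0.2174.
So K ~ Binomial(6, 0.5/2.3): P(K = 4) = C(6,4) · (0.5/2.3)^4 · (1.8/2.3)^2 ≈ 0.0205.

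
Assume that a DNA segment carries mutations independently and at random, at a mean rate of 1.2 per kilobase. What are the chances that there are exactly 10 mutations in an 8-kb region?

0.1241

Over the interval, μ = 1.2 × 8 = 9.6 (an 8-kb region = 8 kilobases).
P(N = 10) = e^(−μ) μ^10/10! = e^(−9.6) · 9.6^10/3628800 ≈ 0.1241.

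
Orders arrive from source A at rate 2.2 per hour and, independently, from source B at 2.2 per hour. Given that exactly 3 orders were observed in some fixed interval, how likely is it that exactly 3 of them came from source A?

Given the total, each event is independently from source A with probability p = λ_A/(λ_A+λ_B) = 2.2/4.4 = 0.5000.
So K ~ Binomial(3, 2.2/4.4): P(K = 3) = C(3,3) · (2.2/4.4)^3 · (2.2/4.4)^0 ≈ 0.1250.

0.1250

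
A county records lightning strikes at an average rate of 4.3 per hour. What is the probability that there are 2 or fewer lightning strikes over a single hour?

With mean μ = 4.3 per hour,
P(N ≤ 2) = Σ_{j=0}^{2} e^(−μ) μ^j/j! ≈ 0.1974.

0.1974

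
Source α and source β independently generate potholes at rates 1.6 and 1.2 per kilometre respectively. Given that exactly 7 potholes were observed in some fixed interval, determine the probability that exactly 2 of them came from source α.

0.0991

Given the total, each event is independently from source α with probability p = λ_α/(λ_α+λ_β) = 1.6/2.8 ≈ 0.5714.
So K ~ Binomial(7, 1.6/2.8): P(K = 2) = C(7,2) · (1.6/2.8)^2 · (1.2/2.8)^5 ≈ 0.0991.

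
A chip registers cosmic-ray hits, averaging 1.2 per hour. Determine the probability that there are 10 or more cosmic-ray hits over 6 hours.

0.1904

Over the interval, μ = 1.2 × 6 = 7.2 (6 hours).
P(N ≥ 10) = 1 − P(N ≤ 9) = 1 − Σ_{j=0}^{9} e^(−μ) μ^j/j! ≈ 0.1904.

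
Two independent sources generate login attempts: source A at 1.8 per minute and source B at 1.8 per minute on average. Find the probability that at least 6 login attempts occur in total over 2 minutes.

Independent Poisson processes superpose: combined rate λ = 1.8 + 1.8 = 3.6 per minute.
Over the interval, μ = 3.6 × 2 = 7.2 (2 minutes).
P(N ≥ 6) = 1 − P(N ≤ 5) ≈ 0.7241.

0.7241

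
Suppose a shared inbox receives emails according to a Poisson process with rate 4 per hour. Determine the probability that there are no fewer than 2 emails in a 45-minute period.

Over the interval, μ = 4 × 0.75 = 3 (a 45-minute period = 0.75 hours).
P(N ≥ 2) = 1 − P(N ≤ 1) = 1 − Σ_{j=0}^{1} e^(−μ) μ^j/j! ≈ 0.8009.

0.8009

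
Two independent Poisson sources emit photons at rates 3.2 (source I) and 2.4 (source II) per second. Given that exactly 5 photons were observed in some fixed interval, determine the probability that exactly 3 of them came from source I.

0.3427

Given the total, each event is independently from source I with probability p = λ_I/(λ_I+λ_II) = 3.2/5.6 ≈ 0.5714.
So K ~ Binomial(5, 3.2/5.6): P(K = 3) = C(5,3) · (3.2/5.6)^3 · (2.4/5.6)^2 ≈ 0.3427.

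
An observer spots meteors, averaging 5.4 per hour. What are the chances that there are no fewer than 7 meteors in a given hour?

0.2983

With mean μ = 5.4 per hour,
P(N ≥ 7) = 1 − P(N ≤ 6) = 1 − Σ_{j=0}^{6} e^(−μ) μ^j/j! ≈ 0.2983.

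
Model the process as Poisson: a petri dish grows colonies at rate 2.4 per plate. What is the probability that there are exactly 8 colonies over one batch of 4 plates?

Over the interval, μ = 2.4 × 4 = 9.6 (a batch of 4 plates = 4 plates).
P(N = 8) = e^(−μ) μ^8/8! = e^(−9.6) · 9.6^8/40320 ≈ 0.1212.

0.1212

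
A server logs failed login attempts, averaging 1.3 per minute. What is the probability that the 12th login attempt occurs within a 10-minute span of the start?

0.6468

Over the interval, μ = 1.3 × 10 = 13 (a 10-minute span = 10 minutes).
The 12th arrival falls in the interval iff at least 12 events occur there: P(S_12 ≤ t) = P(N ≥ 12) = 1 − P(N ≤ 11) ≈ 0.6468.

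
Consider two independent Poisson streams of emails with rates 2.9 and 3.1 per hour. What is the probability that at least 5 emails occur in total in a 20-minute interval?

Independent Poisson processes superpose: combined rate λ = 2.9 + 3.1 = 6 per hour.
Over the interval, μ = 6 × 1/3 = 2 (a 20-minute interval = 1/3 hours).
P(N ≥ 5) = 1 − P(N ≤ 4) ≈ 0.0527.

0.0527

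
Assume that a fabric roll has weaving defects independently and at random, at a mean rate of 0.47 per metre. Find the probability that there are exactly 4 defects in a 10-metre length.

0.1849

Over the interval, μ = 0.47 × 10 = 4.7 (a 10-metre length = 10 metres).
P(N = 4) = e^(−μ) μ^4/4! = e^(−4.7) · 4.7^4/24 ≈ 0.1849.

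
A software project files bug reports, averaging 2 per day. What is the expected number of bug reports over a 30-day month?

E[N] = λt = 2 × 30 = 60 (a 30-day month = 30 days).

60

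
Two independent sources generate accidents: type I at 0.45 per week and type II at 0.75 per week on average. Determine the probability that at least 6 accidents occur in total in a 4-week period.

0.3490

Independent Poisson processes superpose: combined rate λ = 0.45 + 0.75 = 1.2 per week.
Over the interval, μ = 1.2 × 4 = 4.8 (a 4-week period = 4 weeks).
P(N ≥ 6) = 1 − P(N ≤ 5) ≈ 0.3490.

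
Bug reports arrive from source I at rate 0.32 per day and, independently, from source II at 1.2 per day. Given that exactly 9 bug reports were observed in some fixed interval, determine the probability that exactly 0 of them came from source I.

0.1191

Given the total, each event is independently from source I with probability p = λ_I/(λ_I+λ_II) = 0.32/1.52 ≈ 0.2105.
So K ~ Binomial(9, 0.32/1.52): P(K = 0) = C(9,0) · (0.32/1.52)^0 · (1.2/1.52)^9 ≈ 0.1191.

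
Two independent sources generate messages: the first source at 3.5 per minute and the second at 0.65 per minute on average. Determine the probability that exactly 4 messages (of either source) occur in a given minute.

0.1948

Independent Poisson processes superpose: combined rate λ = 3.5 + 0.65 = 4.15 per minute.
So μ = 4.15.
P(N = 4) = e^(−4.15) · 4.15^4/4! ≈ 0.1948.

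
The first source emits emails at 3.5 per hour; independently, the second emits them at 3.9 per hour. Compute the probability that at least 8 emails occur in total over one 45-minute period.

0.1967

Independent Poisson processes superpose: combined rate λ = 3.5 + 3.9 = 7.4 per hour.
Over the interval, μ = 7.4 × 0.75 = 5.55 (a 45-minute period = 0.75 hours).
P(N ≥ 8) = 1 − P(N ≤ 7) ≈ 0.1967.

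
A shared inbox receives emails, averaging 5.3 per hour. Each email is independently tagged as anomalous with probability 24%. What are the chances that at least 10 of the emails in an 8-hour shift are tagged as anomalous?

0.5639

Thinning: the emails that are tagged as anomalous themselves form a Poisson process with rate 0.24 × 5.3 = 1.272 per hour.
Over the interval, μ = 1.272 × 8 = 10.176 (an 8-hour shift = 8 hours).
P(N ≥ 10) = 1 − P(N ≤ 9) ≈ 0.5639.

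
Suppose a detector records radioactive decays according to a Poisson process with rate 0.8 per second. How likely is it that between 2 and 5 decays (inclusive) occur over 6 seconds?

Over the interval, μ = 0.8 × 6 = 4.8 (6 seconds).
P(2 ≤ N ≤ 5) = Σ_{j=2}^{5} e^(−4.8) · 4.8^j/j! ≈ 0.6033.

0.6033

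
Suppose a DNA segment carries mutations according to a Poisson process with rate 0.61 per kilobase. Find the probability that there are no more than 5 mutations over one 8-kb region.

0.6370

Over the interval, μ = 0.61 × 8 = 4.88 (an 8-kb region = 8 kilobases).
P(N ≤ 5) = Σ_{j=0}^{5} e^(−μ) μ^j/j! ≈ 0.6370.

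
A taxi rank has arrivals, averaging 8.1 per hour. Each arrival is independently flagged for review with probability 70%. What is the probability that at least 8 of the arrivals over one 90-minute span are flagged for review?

0.6150

Thinning: the arrivals that are flagged for review themselves form a Poisson process with rate 0.7 × 8.1 = 5.67 per hour.
Over the interval, μ = 5.67 × 1.5 = 8.505 (a 90-minute span = 1.5 hours).
P(N ≥ 8) = 1 − P(N ≤ 7) ≈ 0.6150.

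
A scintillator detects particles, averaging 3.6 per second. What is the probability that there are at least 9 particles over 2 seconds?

0.2973

Over the interval, μ = 3.6 × 2 = 7.2 (2 seconds).
P(N ≥ 9) = 1 − P(N ≤ 8) = 1 − Σ_{j=0}^{8} e^(−μ) μ^j/j! ≈ 0.2973.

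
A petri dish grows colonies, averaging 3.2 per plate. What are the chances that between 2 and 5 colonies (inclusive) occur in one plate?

0.7234

With mean μ = 3.2 per plate,
P(2 ≤ N ≤ 5) = Σ_{j=2}^{5} e^(−3.2) · 3.2^j/j! ≈ 0.7234.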